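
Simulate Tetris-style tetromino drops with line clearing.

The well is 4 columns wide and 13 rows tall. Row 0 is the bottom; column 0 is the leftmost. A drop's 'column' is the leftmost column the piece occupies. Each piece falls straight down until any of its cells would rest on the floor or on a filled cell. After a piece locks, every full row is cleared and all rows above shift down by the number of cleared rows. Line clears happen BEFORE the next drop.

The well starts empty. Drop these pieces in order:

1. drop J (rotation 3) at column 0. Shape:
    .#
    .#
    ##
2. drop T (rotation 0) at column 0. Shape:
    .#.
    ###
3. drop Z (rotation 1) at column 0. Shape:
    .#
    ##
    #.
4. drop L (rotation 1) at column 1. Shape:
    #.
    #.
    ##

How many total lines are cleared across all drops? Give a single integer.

Answer: 0

Derivation:
Drop 1: J rot3 at col 0 lands with bottom-row=0; cleared 0 line(s) (total 0); column heights now [1 3 0 0], max=3
Drop 2: T rot0 at col 0 lands with bottom-row=3; cleared 0 line(s) (total 0); column heights now [4 5 4 0], max=5
Drop 3: Z rot1 at col 0 lands with bottom-row=4; cleared 0 line(s) (total 0); column heights now [6 7 4 0], max=7
Drop 4: L rot1 at col 1 lands with bottom-row=7; cleared 0 line(s) (total 0); column heights now [6 10 8 0], max=10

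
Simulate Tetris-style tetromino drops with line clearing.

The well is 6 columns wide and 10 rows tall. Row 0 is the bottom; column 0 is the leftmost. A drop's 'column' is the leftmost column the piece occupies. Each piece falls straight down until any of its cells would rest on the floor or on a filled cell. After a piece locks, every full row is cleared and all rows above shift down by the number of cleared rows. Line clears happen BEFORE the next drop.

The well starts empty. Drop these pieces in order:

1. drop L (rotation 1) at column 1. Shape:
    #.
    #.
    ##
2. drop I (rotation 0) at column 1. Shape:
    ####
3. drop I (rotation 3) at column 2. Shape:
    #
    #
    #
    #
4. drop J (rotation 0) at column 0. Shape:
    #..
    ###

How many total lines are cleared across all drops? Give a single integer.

Answer: 0

Derivation:
Drop 1: L rot1 at col 1 lands with bottom-row=0; cleared 0 line(s) (total 0); column heights now [0 3 1 0 0 0], max=3
Drop 2: I rot0 at col 1 lands with bottom-row=3; cleared 0 line(s) (total 0); column heights now [0 4 4 4 4 0], max=4
Drop 3: I rot3 at col 2 lands with bottom-row=4; cleared 0 line(s) (total 0); column heights now [0 4 8 4 4 0], max=8
Drop 4: J rot0 at col 0 lands with bottom-row=8; cleared 0 line(s) (total 0); column heights now [10 9 9 4 4 0], max=10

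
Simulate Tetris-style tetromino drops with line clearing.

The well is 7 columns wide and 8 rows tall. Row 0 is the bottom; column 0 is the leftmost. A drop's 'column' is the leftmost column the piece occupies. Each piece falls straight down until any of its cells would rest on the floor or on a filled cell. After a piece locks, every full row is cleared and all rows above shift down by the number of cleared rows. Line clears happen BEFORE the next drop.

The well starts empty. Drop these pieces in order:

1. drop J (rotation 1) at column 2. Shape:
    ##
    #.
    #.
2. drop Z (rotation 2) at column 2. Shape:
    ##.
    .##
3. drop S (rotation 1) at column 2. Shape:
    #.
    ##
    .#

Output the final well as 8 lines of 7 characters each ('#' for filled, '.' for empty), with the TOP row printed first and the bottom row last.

Drop 1: J rot1 at col 2 lands with bottom-row=0; cleared 0 line(s) (total 0); column heights now [0 0 3 3 0 0 0], max=3
Drop 2: Z rot2 at col 2 lands with bottom-row=3; cleared 0 line(s) (total 0); column heights now [0 0 5 5 4 0 0], max=5
Drop 3: S rot1 at col 2 lands with bottom-row=5; cleared 0 line(s) (total 0); column heights now [0 0 8 7 4 0 0], max=8

Answer: ..#....
..##...
...#...
..##...
...##..
..##...
..#....
..#....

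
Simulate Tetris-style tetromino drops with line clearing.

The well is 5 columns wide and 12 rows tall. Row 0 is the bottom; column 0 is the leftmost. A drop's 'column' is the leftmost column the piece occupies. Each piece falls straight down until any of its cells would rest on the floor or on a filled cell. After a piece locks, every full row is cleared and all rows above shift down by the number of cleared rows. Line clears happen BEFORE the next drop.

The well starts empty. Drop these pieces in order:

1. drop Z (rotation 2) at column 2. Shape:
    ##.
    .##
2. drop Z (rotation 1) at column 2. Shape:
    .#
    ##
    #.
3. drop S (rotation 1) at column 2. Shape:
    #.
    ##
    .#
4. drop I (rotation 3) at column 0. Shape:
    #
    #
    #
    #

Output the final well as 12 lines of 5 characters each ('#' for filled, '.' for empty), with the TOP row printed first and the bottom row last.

Answer: .....
.....
.....
.....
..#..
..##.
...#.
...#.
#.##.
#.#..
#.##.
#..##

Derivation:
Drop 1: Z rot2 at col 2 lands with bottom-row=0; cleared 0 line(s) (total 0); column heights now [0 0 2 2 1], max=2
Drop 2: Z rot1 at col 2 lands with bottom-row=2; cleared 0 line(s) (total 0); column heights now [0 0 4 5 1], max=5
Drop 3: S rot1 at col 2 lands with bottom-row=5; cleared 0 line(s) (total 0); column heights now [0 0 8 7 1], max=8
Drop 4: I rot3 at col 0 lands with bottom-row=0; cleared 0 line(s) (total 0); column heights now [4 0 8 7 1], max=8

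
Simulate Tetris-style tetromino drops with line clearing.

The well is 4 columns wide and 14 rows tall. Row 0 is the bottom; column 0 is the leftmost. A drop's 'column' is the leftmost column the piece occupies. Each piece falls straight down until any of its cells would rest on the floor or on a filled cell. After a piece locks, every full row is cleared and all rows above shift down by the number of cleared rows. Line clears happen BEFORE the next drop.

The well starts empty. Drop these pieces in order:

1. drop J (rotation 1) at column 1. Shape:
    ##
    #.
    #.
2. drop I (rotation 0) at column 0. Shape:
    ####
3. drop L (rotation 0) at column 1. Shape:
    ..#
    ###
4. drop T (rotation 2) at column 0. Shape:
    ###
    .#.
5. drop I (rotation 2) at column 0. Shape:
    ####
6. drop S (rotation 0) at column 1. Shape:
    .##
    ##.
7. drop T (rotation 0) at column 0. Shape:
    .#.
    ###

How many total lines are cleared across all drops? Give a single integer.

Drop 1: J rot1 at col 1 lands with bottom-row=0; cleared 0 line(s) (total 0); column heights now [0 3 3 0], max=3
Drop 2: I rot0 at col 0 lands with bottom-row=3; cleared 1 line(s) (total 1); column heights now [0 3 3 0], max=3
Drop 3: L rot0 at col 1 lands with bottom-row=3; cleared 0 line(s) (total 1); column heights now [0 4 4 5], max=5
Drop 4: T rot2 at col 0 lands with bottom-row=4; cleared 0 line(s) (total 1); column heights now [6 6 6 5], max=6
Drop 5: I rot2 at col 0 lands with bottom-row=6; cleared 1 line(s) (total 2); column heights now [6 6 6 5], max=6
Drop 6: S rot0 at col 1 lands with bottom-row=6; cleared 0 line(s) (total 2); column heights now [6 7 8 8], max=8
Drop 7: T rot0 at col 0 lands with bottom-row=8; cleared 0 line(s) (total 2); column heights now [9 10 9 8], max=10

Answer: 2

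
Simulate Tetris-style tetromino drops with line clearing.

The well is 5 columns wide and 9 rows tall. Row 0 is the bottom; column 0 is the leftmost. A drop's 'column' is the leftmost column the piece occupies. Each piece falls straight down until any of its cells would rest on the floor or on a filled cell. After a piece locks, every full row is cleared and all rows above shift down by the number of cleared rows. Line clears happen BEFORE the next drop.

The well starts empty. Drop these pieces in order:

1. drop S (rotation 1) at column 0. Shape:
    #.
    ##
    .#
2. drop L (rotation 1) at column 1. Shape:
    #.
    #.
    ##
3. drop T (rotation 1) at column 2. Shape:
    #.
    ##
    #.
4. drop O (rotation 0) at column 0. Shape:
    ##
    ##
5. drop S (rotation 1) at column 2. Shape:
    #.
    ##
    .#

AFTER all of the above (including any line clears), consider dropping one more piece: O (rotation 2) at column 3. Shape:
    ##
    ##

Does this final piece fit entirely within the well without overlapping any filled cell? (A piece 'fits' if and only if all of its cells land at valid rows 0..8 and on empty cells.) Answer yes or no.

Drop 1: S rot1 at col 0 lands with bottom-row=0; cleared 0 line(s) (total 0); column heights now [3 2 0 0 0], max=3
Drop 2: L rot1 at col 1 lands with bottom-row=2; cleared 0 line(s) (total 0); column heights now [3 5 3 0 0], max=5
Drop 3: T rot1 at col 2 lands with bottom-row=3; cleared 0 line(s) (total 0); column heights now [3 5 6 5 0], max=6
Drop 4: O rot0 at col 0 lands with bottom-row=5; cleared 0 line(s) (total 0); column heights now [7 7 6 5 0], max=7
Drop 5: S rot1 at col 2 lands with bottom-row=5; cleared 0 line(s) (total 0); column heights now [7 7 8 7 0], max=8
Test piece O rot2 at col 3 (width 2): heights before test = [7 7 8 7 0]; fits = True

Answer: yes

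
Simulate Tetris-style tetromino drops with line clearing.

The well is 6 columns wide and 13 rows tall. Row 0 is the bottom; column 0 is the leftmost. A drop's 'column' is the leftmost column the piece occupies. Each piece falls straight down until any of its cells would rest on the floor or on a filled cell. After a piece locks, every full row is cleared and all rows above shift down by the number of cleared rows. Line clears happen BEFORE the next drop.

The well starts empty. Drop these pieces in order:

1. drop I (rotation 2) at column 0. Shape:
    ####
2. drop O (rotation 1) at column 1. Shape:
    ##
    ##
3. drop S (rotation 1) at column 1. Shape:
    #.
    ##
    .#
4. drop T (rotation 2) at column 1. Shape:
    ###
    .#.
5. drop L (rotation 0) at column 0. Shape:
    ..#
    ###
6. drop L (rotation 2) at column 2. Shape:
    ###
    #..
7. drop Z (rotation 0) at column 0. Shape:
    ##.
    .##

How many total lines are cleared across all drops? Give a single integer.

Drop 1: I rot2 at col 0 lands with bottom-row=0; cleared 0 line(s) (total 0); column heights now [1 1 1 1 0 0], max=1
Drop 2: O rot1 at col 1 lands with bottom-row=1; cleared 0 line(s) (total 0); column heights now [1 3 3 1 0 0], max=3
Drop 3: S rot1 at col 1 lands with bottom-row=3; cleared 0 line(s) (total 0); column heights now [1 6 5 1 0 0], max=6
Drop 4: T rot2 at col 1 lands with bottom-row=5; cleared 0 line(s) (total 0); column heights now [1 7 7 7 0 0], max=7
Drop 5: L rot0 at col 0 lands with bottom-row=7; cleared 0 line(s) (total 0); column heights now [8 8 9 7 0 0], max=9
Drop 6: L rot2 at col 2 lands with bottom-row=9; cleared 0 line(s) (total 0); column heights now [8 8 11 11 11 0], max=11
Drop 7: Z rot0 at col 0 lands with bottom-row=11; cleared 0 line(s) (total 0); column heights now [13 13 12 11 11 0], max=13

Answer: 0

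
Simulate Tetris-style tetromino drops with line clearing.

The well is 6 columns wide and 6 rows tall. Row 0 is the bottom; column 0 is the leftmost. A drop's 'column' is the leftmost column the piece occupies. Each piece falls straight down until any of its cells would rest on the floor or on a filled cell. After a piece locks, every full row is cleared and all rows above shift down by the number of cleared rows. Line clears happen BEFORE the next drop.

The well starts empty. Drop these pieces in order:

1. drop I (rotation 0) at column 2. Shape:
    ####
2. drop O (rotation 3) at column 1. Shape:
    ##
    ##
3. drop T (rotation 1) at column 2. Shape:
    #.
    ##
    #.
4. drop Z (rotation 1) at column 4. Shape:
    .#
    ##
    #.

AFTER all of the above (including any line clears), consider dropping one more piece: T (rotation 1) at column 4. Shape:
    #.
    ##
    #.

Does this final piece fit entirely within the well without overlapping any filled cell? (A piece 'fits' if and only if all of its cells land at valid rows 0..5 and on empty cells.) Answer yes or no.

Drop 1: I rot0 at col 2 lands with bottom-row=0; cleared 0 line(s) (total 0); column heights now [0 0 1 1 1 1], max=1
Drop 2: O rot3 at col 1 lands with bottom-row=1; cleared 0 line(s) (total 0); column heights now [0 3 3 1 1 1], max=3
Drop 3: T rot1 at col 2 lands with bottom-row=3; cleared 0 line(s) (total 0); column heights now [0 3 6 5 1 1], max=6
Drop 4: Z rot1 at col 4 lands with bottom-row=1; cleared 0 line(s) (total 0); column heights now [0 3 6 5 3 4], max=6
Test piece T rot1 at col 4 (width 2): heights before test = [0 3 6 5 3 4]; fits = True

Answer: yes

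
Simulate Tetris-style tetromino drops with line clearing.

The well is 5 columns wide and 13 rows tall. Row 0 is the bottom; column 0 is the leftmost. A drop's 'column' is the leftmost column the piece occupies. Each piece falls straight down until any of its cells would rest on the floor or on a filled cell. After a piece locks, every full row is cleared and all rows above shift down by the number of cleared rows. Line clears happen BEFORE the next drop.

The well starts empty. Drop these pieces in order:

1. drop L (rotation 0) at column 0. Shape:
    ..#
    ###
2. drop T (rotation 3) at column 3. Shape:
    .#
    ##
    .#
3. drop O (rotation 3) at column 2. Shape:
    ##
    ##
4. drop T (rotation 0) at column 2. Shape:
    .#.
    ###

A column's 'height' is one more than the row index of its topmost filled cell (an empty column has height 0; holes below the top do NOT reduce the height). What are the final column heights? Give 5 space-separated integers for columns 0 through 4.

Answer: 1 1 5 6 5

Derivation:
Drop 1: L rot0 at col 0 lands with bottom-row=0; cleared 0 line(s) (total 0); column heights now [1 1 2 0 0], max=2
Drop 2: T rot3 at col 3 lands with bottom-row=0; cleared 0 line(s) (total 0); column heights now [1 1 2 2 3], max=3
Drop 3: O rot3 at col 2 lands with bottom-row=2; cleared 0 line(s) (total 0); column heights now [1 1 4 4 3], max=4
Drop 4: T rot0 at col 2 lands with bottom-row=4; cleared 0 line(s) (total 0); column heights now [1 1 5 6 5], max=6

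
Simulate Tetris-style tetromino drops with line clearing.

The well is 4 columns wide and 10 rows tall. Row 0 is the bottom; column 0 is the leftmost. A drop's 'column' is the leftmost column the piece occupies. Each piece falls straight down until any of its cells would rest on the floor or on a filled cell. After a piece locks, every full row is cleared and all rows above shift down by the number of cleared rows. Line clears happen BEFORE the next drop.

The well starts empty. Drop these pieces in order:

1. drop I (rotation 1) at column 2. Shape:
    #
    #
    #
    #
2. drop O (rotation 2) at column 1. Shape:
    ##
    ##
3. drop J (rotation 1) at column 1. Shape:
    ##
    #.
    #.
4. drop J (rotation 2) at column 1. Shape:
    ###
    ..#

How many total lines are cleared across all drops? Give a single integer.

Answer: 0

Derivation:
Drop 1: I rot1 at col 2 lands with bottom-row=0; cleared 0 line(s) (total 0); column heights now [0 0 4 0], max=4
Drop 2: O rot2 at col 1 lands with bottom-row=4; cleared 0 line(s) (total 0); column heights now [0 6 6 0], max=6
Drop 3: J rot1 at col 1 lands with bottom-row=6; cleared 0 line(s) (total 0); column heights now [0 9 9 0], max=9
Drop 4: J rot2 at col 1 lands with bottom-row=8; cleared 0 line(s) (total 0); column heights now [0 10 10 10], max=10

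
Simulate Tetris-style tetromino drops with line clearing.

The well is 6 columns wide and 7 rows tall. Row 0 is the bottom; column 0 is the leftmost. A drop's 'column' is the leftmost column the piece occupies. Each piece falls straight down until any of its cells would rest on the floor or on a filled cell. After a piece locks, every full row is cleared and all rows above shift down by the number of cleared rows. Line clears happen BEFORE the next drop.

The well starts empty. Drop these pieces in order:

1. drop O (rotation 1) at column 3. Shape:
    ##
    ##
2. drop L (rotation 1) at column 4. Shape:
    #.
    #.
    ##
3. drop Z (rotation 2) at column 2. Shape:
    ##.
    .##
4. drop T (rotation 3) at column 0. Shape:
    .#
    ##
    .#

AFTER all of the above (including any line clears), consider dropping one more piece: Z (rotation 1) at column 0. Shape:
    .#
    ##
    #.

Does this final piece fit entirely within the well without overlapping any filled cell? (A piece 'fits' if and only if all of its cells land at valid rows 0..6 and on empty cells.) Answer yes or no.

Drop 1: O rot1 at col 3 lands with bottom-row=0; cleared 0 line(s) (total 0); column heights now [0 0 0 2 2 0], max=2
Drop 2: L rot1 at col 4 lands with bottom-row=2; cleared 0 line(s) (total 0); column heights now [0 0 0 2 5 3], max=5
Drop 3: Z rot2 at col 2 lands with bottom-row=5; cleared 0 line(s) (total 0); column heights now [0 0 7 7 6 3], max=7
Drop 4: T rot3 at col 0 lands with bottom-row=0; cleared 0 line(s) (total 0); column heights now [2 3 7 7 6 3], max=7
Test piece Z rot1 at col 0 (width 2): heights before test = [2 3 7 7 6 3]; fits = True

Answer: yes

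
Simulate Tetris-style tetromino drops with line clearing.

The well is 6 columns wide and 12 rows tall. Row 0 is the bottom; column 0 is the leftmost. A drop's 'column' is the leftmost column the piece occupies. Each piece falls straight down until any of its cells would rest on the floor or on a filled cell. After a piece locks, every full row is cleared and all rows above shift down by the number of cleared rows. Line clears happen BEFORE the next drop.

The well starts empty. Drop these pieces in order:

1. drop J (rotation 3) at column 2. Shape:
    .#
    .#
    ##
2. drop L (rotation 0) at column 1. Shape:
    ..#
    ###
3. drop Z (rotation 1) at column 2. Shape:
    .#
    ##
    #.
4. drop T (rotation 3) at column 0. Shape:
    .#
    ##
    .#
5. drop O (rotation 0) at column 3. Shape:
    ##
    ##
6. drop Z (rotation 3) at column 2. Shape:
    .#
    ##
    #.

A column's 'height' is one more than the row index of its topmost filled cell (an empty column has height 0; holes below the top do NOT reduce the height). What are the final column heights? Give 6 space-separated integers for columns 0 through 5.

Answer: 6 7 10 11 9 0

Derivation:
Drop 1: J rot3 at col 2 lands with bottom-row=0; cleared 0 line(s) (total 0); column heights now [0 0 1 3 0 0], max=3
Drop 2: L rot0 at col 1 lands with bottom-row=3; cleared 0 line(s) (total 0); column heights now [0 4 4 5 0 0], max=5
Drop 3: Z rot1 at col 2 lands with bottom-row=4; cleared 0 line(s) (total 0); column heights now [0 4 6 7 0 0], max=7
Drop 4: T rot3 at col 0 lands with bottom-row=4; cleared 0 line(s) (total 0); column heights now [6 7 6 7 0 0], max=7
Drop 5: O rot0 at col 3 lands with bottom-row=7; cleared 0 line(s) (total 0); column heights now [6 7 6 9 9 0], max=9
Drop 6: Z rot3 at col 2 lands with bottom-row=8; cleared 0 line(s) (total 0); column heights now [6 7 10 11 9 0], max=11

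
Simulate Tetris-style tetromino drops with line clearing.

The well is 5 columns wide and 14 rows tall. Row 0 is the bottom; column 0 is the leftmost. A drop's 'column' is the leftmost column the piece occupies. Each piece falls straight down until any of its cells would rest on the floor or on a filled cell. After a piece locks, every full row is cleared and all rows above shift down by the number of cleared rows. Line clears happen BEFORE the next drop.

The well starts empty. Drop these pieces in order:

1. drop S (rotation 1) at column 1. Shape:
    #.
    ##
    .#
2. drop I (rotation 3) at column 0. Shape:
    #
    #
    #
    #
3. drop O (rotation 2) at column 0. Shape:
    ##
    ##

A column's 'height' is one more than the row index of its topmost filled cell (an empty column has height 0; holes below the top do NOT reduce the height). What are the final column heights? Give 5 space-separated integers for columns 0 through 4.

Answer: 6 6 2 0 0

Derivation:
Drop 1: S rot1 at col 1 lands with bottom-row=0; cleared 0 line(s) (total 0); column heights now [0 3 2 0 0], max=3
Drop 2: I rot3 at col 0 lands with bottom-row=0; cleared 0 line(s) (total 0); column heights now [4 3 2 0 0], max=4
Drop 3: O rot2 at col 0 lands with bottom-row=4; cleared 0 line(s) (total 0); column heights now [6 6 2 0 0], max=6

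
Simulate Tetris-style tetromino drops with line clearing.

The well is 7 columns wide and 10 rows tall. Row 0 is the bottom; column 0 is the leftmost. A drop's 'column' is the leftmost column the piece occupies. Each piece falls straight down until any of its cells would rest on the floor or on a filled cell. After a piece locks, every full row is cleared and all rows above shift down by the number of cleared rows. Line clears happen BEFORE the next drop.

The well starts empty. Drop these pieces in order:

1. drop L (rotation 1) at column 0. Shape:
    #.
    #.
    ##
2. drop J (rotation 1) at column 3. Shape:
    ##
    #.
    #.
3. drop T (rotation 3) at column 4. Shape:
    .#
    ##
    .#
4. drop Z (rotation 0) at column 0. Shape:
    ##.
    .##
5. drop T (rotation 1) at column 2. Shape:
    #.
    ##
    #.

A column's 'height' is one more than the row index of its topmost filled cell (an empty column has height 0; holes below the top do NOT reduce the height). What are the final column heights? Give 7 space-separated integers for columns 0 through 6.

Answer: 4 4 6 5 4 5 0

Derivation:
Drop 1: L rot1 at col 0 lands with bottom-row=0; cleared 0 line(s) (total 0); column heights now [3 1 0 0 0 0 0], max=3
Drop 2: J rot1 at col 3 lands with bottom-row=0; cleared 0 line(s) (total 0); column heights now [3 1 0 3 3 0 0], max=3
Drop 3: T rot3 at col 4 lands with bottom-row=2; cleared 0 line(s) (total 0); column heights now [3 1 0 3 4 5 0], max=5
Drop 4: Z rot0 at col 0 lands with bottom-row=2; cleared 0 line(s) (total 0); column heights now [4 4 3 3 4 5 0], max=5
Drop 5: T rot1 at col 2 lands with bottom-row=3; cleared 0 line(s) (total 0); column heights now [4 4 6 5 4 5 0], max=6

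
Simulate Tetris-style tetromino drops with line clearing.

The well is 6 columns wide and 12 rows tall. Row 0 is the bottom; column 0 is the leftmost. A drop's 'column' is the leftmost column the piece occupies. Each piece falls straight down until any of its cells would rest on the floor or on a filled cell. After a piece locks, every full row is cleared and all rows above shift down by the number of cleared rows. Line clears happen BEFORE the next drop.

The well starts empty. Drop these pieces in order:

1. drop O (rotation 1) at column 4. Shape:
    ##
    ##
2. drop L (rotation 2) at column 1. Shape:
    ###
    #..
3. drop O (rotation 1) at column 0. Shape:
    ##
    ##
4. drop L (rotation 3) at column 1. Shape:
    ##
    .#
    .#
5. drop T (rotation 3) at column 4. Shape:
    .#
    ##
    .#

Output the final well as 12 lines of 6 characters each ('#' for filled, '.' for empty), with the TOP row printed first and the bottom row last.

Answer: ......
......
......
......
......
......
......
.##..#
###.##
###..#
.#####
.#..##

Derivation:
Drop 1: O rot1 at col 4 lands with bottom-row=0; cleared 0 line(s) (total 0); column heights now [0 0 0 0 2 2], max=2
Drop 2: L rot2 at col 1 lands with bottom-row=0; cleared 0 line(s) (total 0); column heights now [0 2 2 2 2 2], max=2
Drop 3: O rot1 at col 0 lands with bottom-row=2; cleared 0 line(s) (total 0); column heights now [4 4 2 2 2 2], max=4
Drop 4: L rot3 at col 1 lands with bottom-row=2; cleared 0 line(s) (total 0); column heights now [4 5 5 2 2 2], max=5
Drop 5: T rot3 at col 4 lands with bottom-row=2; cleared 0 line(s) (total 0); column heights now [4 5 5 2 4 5], max=5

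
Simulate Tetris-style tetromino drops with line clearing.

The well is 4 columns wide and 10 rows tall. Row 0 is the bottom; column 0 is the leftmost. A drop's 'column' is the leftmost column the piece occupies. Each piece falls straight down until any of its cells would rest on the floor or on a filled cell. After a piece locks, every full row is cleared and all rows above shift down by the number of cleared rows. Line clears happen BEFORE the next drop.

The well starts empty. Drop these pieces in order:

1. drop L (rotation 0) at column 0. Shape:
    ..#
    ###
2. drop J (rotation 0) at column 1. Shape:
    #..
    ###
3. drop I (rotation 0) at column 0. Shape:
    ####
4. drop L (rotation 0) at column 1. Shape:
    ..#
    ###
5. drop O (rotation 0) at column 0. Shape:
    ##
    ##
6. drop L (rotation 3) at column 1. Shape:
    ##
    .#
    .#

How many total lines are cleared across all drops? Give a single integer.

Drop 1: L rot0 at col 0 lands with bottom-row=0; cleared 0 line(s) (total 0); column heights now [1 1 2 0], max=2
Drop 2: J rot0 at col 1 lands with bottom-row=2; cleared 0 line(s) (total 0); column heights now [1 4 3 3], max=4
Drop 3: I rot0 at col 0 lands with bottom-row=4; cleared 1 line(s) (total 1); column heights now [1 4 3 3], max=4
Drop 4: L rot0 at col 1 lands with bottom-row=4; cleared 0 line(s) (total 1); column heights now [1 5 5 6], max=6
Drop 5: O rot0 at col 0 lands with bottom-row=5; cleared 0 line(s) (total 1); column heights now [7 7 5 6], max=7
Drop 6: L rot3 at col 1 lands with bottom-row=5; cleared 1 line(s) (total 2); column heights now [6 7 7 5], max=7

Answer: 2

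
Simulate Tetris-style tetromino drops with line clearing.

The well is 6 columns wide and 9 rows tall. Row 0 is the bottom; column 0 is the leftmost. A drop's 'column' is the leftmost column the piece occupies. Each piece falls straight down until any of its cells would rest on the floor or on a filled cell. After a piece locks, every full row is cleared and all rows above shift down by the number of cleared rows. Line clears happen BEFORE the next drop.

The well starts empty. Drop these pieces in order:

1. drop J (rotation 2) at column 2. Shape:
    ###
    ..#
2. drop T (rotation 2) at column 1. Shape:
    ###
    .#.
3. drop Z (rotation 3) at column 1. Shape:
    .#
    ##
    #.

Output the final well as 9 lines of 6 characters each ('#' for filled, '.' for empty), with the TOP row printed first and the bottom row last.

Answer: ......
......
..#...
.##...
.#....
.###..
..#...
..###.
....#.

Derivation:
Drop 1: J rot2 at col 2 lands with bottom-row=0; cleared 0 line(s) (total 0); column heights now [0 0 2 2 2 0], max=2
Drop 2: T rot2 at col 1 lands with bottom-row=2; cleared 0 line(s) (total 0); column heights now [0 4 4 4 2 0], max=4
Drop 3: Z rot3 at col 1 lands with bottom-row=4; cleared 0 line(s) (total 0); column heights now [0 6 7 4 2 0], max=7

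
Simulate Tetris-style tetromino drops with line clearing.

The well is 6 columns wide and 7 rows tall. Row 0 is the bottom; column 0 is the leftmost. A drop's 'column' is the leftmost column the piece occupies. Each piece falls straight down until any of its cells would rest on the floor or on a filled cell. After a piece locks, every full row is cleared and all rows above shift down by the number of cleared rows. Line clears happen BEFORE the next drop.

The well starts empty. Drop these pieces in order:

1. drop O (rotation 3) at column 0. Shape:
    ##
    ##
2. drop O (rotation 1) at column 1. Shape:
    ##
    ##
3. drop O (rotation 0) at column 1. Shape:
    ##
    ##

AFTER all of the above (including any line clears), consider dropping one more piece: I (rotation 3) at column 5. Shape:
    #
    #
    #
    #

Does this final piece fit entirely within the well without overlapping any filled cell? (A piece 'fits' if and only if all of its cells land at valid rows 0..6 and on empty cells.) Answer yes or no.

Drop 1: O rot3 at col 0 lands with bottom-row=0; cleared 0 line(s) (total 0); column heights now [2 2 0 0 0 0], max=2
Drop 2: O rot1 at col 1 lands with bottom-row=2; cleared 0 line(s) (total 0); column heights now [2 4 4 0 0 0], max=4
Drop 3: O rot0 at col 1 lands with bottom-row=4; cleared 0 line(s) (total 0); column heights now [2 6 6 0 0 0], max=6
Test piece I rot3 at col 5 (width 1): heights before test = [2 6 6 0 0 0]; fits = True

Answer: yes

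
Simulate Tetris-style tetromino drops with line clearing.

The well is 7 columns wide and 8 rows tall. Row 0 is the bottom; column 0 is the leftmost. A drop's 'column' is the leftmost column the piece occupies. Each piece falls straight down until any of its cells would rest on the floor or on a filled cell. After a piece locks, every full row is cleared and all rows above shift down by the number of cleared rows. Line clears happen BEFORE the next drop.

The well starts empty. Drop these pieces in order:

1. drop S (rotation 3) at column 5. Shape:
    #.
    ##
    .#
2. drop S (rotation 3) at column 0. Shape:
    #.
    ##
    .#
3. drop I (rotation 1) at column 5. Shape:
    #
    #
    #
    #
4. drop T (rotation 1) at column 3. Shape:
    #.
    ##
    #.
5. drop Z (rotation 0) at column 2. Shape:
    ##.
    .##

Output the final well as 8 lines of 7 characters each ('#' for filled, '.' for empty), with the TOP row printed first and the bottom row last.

Drop 1: S rot3 at col 5 lands with bottom-row=0; cleared 0 line(s) (total 0); column heights now [0 0 0 0 0 3 2], max=3
Drop 2: S rot3 at col 0 lands with bottom-row=0; cleared 0 line(s) (total 0); column heights now [3 2 0 0 0 3 2], max=3
Drop 3: I rot1 at col 5 lands with bottom-row=3; cleared 0 line(s) (total 0); column heights now [3 2 0 0 0 7 2], max=7
Drop 4: T rot1 at col 3 lands with bottom-row=0; cleared 0 line(s) (total 0); column heights now [3 2 0 3 2 7 2], max=7
Drop 5: Z rot0 at col 2 lands with bottom-row=3; cleared 0 line(s) (total 0); column heights now [3 2 5 5 4 7 2], max=7

Answer: .......
.....#.
.....#.
..##.#.
...###.
#..#.#.
##.####
.#.#..#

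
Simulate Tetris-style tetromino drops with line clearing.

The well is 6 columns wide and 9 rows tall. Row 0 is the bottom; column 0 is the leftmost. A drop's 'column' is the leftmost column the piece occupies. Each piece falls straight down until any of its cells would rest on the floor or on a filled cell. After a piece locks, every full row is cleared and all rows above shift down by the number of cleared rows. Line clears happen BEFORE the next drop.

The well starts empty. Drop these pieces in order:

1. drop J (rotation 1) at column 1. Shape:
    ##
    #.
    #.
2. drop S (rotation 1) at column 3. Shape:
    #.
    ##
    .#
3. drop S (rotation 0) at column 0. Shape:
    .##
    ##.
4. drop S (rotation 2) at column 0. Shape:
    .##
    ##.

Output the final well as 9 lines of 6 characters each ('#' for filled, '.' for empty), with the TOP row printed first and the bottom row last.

Drop 1: J rot1 at col 1 lands with bottom-row=0; cleared 0 line(s) (total 0); column heights now [0 3 3 0 0 0], max=3
Drop 2: S rot1 at col 3 lands with bottom-row=0; cleared 0 line(s) (total 0); column heights now [0 3 3 3 2 0], max=3
Drop 3: S rot0 at col 0 lands with bottom-row=3; cleared 0 line(s) (total 0); column heights now [4 5 5 3 2 0], max=5
Drop 4: S rot2 at col 0 lands with bottom-row=5; cleared 0 line(s) (total 0); column heights now [6 7 7 3 2 0], max=7

Answer: ......
......
.##...
##....
.##...
##....
.###..
.#.##.
.#..#.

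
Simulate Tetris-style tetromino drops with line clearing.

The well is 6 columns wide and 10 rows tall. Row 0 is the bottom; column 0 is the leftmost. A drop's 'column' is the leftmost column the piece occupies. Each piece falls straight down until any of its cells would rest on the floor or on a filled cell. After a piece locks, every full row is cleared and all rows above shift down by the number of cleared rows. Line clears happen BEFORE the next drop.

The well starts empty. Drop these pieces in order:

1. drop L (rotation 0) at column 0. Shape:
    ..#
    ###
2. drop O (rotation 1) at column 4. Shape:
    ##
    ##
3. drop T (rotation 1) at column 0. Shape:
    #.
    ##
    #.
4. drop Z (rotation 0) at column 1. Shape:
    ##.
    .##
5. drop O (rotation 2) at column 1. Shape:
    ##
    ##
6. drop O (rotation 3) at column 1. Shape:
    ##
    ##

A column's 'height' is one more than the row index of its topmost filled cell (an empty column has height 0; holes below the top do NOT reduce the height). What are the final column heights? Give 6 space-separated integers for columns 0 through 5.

Drop 1: L rot0 at col 0 lands with bottom-row=0; cleared 0 line(s) (total 0); column heights now [1 1 2 0 0 0], max=2
Drop 2: O rot1 at col 4 lands with bottom-row=0; cleared 0 line(s) (total 0); column heights now [1 1 2 0 2 2], max=2
Drop 3: T rot1 at col 0 lands with bottom-row=1; cleared 0 line(s) (total 0); column heights now [4 3 2 0 2 2], max=4
Drop 4: Z rot0 at col 1 lands with bottom-row=2; cleared 0 line(s) (total 0); column heights now [4 4 4 3 2 2], max=4
Drop 5: O rot2 at col 1 lands with bottom-row=4; cleared 0 line(s) (total 0); column heights now [4 6 6 3 2 2], max=6
Drop 6: O rot3 at col 1 lands with bottom-row=6; cleared 0 line(s) (total 0); column heights now [4 8 8 3 2 2], max=8

Answer: 4 8 8 3 2 2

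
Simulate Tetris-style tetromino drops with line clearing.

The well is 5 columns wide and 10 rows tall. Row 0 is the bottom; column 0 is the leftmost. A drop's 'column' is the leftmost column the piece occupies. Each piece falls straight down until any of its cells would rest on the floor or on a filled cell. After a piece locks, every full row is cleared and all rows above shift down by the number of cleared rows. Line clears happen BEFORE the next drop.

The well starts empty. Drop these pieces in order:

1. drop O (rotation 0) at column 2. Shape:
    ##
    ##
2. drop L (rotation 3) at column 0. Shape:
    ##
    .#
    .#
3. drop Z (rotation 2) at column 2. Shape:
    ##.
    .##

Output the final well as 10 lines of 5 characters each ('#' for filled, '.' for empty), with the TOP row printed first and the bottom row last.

Drop 1: O rot0 at col 2 lands with bottom-row=0; cleared 0 line(s) (total 0); column heights now [0 0 2 2 0], max=2
Drop 2: L rot3 at col 0 lands with bottom-row=0; cleared 0 line(s) (total 0); column heights now [3 3 2 2 0], max=3
Drop 3: Z rot2 at col 2 lands with bottom-row=2; cleared 0 line(s) (total 0); column heights now [3 3 4 4 3], max=4

Answer: .....
.....
.....
.....
.....
.....
..##.
##.##
.###.
.###.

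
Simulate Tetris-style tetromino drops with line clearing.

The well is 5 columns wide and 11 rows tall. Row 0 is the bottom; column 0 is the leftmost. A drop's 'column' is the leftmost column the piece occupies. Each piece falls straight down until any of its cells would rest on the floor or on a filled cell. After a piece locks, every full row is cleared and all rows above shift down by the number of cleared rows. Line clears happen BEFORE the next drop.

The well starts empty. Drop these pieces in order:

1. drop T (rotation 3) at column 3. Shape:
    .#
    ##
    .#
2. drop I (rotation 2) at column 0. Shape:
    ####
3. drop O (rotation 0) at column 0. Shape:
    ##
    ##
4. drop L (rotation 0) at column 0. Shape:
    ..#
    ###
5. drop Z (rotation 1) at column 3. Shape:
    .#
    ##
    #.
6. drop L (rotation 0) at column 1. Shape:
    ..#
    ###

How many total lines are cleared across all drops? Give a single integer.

Drop 1: T rot3 at col 3 lands with bottom-row=0; cleared 0 line(s) (total 0); column heights now [0 0 0 2 3], max=3
Drop 2: I rot2 at col 0 lands with bottom-row=2; cleared 1 line(s) (total 1); column heights now [0 0 0 2 2], max=2
Drop 3: O rot0 at col 0 lands with bottom-row=0; cleared 0 line(s) (total 1); column heights now [2 2 0 2 2], max=2
Drop 4: L rot0 at col 0 lands with bottom-row=2; cleared 0 line(s) (total 1); column heights now [3 3 4 2 2], max=4
Drop 5: Z rot1 at col 3 lands with bottom-row=2; cleared 0 line(s) (total 1); column heights now [3 3 4 4 5], max=5
Drop 6: L rot0 at col 1 lands with bottom-row=4; cleared 0 line(s) (total 1); column heights now [3 5 5 6 5], max=6

Answer: 1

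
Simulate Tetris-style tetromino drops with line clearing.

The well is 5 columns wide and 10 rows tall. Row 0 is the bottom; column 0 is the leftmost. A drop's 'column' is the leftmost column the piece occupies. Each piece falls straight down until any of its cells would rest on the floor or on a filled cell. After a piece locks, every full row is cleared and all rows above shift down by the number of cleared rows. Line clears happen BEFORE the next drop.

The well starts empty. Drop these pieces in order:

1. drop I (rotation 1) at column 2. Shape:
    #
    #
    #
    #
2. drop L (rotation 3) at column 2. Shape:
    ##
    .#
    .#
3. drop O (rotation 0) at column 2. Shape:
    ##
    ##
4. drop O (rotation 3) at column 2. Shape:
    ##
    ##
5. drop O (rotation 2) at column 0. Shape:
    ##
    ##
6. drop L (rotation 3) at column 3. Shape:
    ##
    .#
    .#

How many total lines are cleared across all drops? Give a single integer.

Answer: 0

Derivation:
Drop 1: I rot1 at col 2 lands with bottom-row=0; cleared 0 line(s) (total 0); column heights now [0 0 4 0 0], max=4
Drop 2: L rot3 at col 2 lands with bottom-row=2; cleared 0 line(s) (total 0); column heights now [0 0 5 5 0], max=5
Drop 3: O rot0 at col 2 lands with bottom-row=5; cleared 0 line(s) (total 0); column heights now [0 0 7 7 0], max=7
Drop 4: O rot3 at col 2 lands with bottom-row=7; cleared 0 line(s) (total 0); column heights now [0 0 9 9 0], max=9
Drop 5: O rot2 at col 0 lands with bottom-row=0; cleared 0 line(s) (total 0); column heights now [2 2 9 9 0], max=9
Drop 6: L rot3 at col 3 lands with bottom-row=7; cleared 0 line(s) (total 0); column heights now [2 2 9 10 10], max=10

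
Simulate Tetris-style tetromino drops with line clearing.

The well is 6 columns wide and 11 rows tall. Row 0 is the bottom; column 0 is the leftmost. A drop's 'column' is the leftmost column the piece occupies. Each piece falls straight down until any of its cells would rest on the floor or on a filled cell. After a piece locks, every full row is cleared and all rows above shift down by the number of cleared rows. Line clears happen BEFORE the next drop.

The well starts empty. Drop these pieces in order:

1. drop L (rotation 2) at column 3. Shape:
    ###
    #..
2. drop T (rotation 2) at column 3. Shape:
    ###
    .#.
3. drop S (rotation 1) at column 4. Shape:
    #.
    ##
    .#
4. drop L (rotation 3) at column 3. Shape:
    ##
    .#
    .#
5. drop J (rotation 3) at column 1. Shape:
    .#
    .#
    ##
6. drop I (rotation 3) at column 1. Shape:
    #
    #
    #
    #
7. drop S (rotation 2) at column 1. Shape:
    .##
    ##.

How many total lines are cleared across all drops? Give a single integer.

Drop 1: L rot2 at col 3 lands with bottom-row=0; cleared 0 line(s) (total 0); column heights now [0 0 0 2 2 2], max=2
Drop 2: T rot2 at col 3 lands with bottom-row=2; cleared 0 line(s) (total 0); column heights now [0 0 0 4 4 4], max=4
Drop 3: S rot1 at col 4 lands with bottom-row=4; cleared 0 line(s) (total 0); column heights now [0 0 0 4 7 6], max=7
Drop 4: L rot3 at col 3 lands with bottom-row=7; cleared 0 line(s) (total 0); column heights now [0 0 0 10 10 6], max=10
Drop 5: J rot3 at col 1 lands with bottom-row=0; cleared 0 line(s) (total 0); column heights now [0 1 3 10 10 6], max=10
Drop 6: I rot3 at col 1 lands with bottom-row=1; cleared 0 line(s) (total 0); column heights now [0 5 3 10 10 6], max=10
Drop 7: S rot2 at col 1 lands with bottom-row=9; cleared 0 line(s) (total 0); column heights now [0 10 11 11 10 6], max=11

Answer: 0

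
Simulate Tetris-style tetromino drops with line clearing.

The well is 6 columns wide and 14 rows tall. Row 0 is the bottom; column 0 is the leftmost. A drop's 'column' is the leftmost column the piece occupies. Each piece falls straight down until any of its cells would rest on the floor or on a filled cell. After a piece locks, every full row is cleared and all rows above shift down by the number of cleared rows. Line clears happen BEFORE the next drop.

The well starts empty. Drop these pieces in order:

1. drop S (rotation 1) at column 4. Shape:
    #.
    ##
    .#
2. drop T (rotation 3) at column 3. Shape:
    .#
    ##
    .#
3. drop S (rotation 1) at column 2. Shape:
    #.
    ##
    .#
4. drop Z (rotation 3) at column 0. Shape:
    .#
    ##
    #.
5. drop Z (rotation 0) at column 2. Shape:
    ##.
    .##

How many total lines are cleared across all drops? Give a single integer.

Drop 1: S rot1 at col 4 lands with bottom-row=0; cleared 0 line(s) (total 0); column heights now [0 0 0 0 3 2], max=3
Drop 2: T rot3 at col 3 lands with bottom-row=3; cleared 0 line(s) (total 0); column heights now [0 0 0 5 6 2], max=6
Drop 3: S rot1 at col 2 lands with bottom-row=5; cleared 0 line(s) (total 0); column heights now [0 0 8 7 6 2], max=8
Drop 4: Z rot3 at col 0 lands with bottom-row=0; cleared 0 line(s) (total 0); column heights now [2 3 8 7 6 2], max=8
Drop 5: Z rot0 at col 2 lands with bottom-row=7; cleared 0 line(s) (total 0); column heights now [2 3 9 9 8 2], max=9

Answer: 0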